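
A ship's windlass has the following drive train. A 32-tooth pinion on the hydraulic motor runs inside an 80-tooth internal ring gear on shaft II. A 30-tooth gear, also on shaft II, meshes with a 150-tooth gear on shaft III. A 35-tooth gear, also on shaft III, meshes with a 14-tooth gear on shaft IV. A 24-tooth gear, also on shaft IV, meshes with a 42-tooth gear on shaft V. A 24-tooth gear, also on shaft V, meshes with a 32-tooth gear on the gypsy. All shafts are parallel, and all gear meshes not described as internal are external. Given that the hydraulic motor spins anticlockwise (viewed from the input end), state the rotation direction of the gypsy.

the hydraulic motor → shaft II: internal mesh, same direction → CCW.
shaft II → shaft III: external mesh, 1 reversal → CW.
shaft III → shaft IV: external mesh, 1 reversal → CCW.
shaft IV → shaft V: external mesh, 1 reversal → CW.
shaft V → the gypsy: external mesh, 1 reversal → CCW.
4 reversals in total — an even number — so the gypsy turns the same way as the hydraulic motor.

anticlockwise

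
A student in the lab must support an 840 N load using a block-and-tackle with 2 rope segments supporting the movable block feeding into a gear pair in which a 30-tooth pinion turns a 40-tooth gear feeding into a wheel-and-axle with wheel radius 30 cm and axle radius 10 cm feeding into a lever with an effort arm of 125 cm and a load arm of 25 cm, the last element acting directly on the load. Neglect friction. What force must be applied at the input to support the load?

21 N

Block-and-tackle MA = number of supporting rope parts = 2.
Gear pair MA = 40/30 = 1.3333.
Wheel-and-axle MA = R/r = 30/10 = 3.
Lever MA = effort arm / load arm = 125/25 = 5.
Combined ideal MA = 2 × 1.3333 × 3 × 5 = 40.
Effort = load / MA = 840 / 40 = 21 N.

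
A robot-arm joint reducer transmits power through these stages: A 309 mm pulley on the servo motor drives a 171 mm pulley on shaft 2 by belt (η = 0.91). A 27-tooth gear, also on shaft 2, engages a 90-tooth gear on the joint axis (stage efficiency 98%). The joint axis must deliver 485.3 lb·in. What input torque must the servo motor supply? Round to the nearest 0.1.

295.0 lb·in

Overall ratio R = 0.5534 × 3.3333 = 1.8447; overall efficiency η = 0.91 × 0.98 = 0.8918.
Input torque = output torque / (R × η) = 485.3 / (1.8447 × 0.8918) = 295 lb·in.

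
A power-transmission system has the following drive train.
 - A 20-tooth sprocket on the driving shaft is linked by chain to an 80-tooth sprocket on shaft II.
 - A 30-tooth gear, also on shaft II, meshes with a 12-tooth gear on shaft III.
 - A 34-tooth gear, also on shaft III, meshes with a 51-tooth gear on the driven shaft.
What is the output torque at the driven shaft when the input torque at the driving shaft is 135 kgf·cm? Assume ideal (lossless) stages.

324 kgf·cm

chain 80/20 = 4 → τ = 135·4 = 540 kgf·cm
gear mesh 12/30 = 0.4 → τ = 540·0.4 = 216 kgf·cm
gear mesh 51/34 = 1.5 → τ = 216·1.5 = 324 kgf·cm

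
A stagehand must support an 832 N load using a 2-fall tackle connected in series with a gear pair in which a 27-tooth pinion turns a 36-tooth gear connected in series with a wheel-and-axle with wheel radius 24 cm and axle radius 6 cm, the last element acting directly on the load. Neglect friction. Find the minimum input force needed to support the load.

78 N

Block-and-tackle MA = number of supporting rope parts = 2.
Gear pair MA = 36/27 = 1.3333.
Wheel-and-axle MA = R/r = 24/6 = 4.
Combined ideal MA = 2 × 1.3333 × 4 = 10.667.
Effort = load / MA = 832 / 10.667 = 78 N.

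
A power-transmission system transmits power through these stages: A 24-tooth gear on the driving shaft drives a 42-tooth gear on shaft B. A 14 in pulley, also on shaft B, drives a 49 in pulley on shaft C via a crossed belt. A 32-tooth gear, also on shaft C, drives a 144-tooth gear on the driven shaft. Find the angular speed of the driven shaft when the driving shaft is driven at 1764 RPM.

the driving shaft → shaft B (gear mesh, 42/24): 1764 ÷ 1.75 = 1008 RPM
shaft B → shaft C (belt, 49/14): 1008 ÷ 3.5 = 288 RPM
shaft C → the driven shaft (gear mesh, 144/32): 288 ÷ 4.5 = 64 RPM

64 RPM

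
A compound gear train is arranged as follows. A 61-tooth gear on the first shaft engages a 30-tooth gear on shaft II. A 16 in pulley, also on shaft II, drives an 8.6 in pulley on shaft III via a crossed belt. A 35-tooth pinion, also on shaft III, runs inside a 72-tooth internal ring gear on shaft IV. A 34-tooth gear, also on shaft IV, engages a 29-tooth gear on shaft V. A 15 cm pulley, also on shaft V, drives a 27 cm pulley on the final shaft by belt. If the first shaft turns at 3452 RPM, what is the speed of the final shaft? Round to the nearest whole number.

gear mesh 30/61 = 0.4918 → 3452/0.4918 = 7019.1 RPM
belt 8.6/16 = 0.5375 → 7019.1/0.5375 = 13059 RPM
internal gear 72/35 = 2.0571 → 13059/2.0571 = 6348 RPM
gear mesh 29/34 = 0.85294 → 6348/0.85294 = 7442.5 RPM
belt 27/15 = 1.8 → 7442.5/1.8 = 4134.7 RPM

4135 RPM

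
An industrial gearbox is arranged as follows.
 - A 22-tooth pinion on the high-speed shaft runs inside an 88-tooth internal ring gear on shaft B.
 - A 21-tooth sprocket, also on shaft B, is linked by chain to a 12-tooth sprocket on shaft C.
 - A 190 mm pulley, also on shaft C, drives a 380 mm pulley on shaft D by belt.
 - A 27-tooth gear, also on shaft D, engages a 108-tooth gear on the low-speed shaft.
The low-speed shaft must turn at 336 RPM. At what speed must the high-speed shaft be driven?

6144 RPM

Overall ratio R = 4 × 0.57143 × 2 × 4 = 18.286.
Required input speed = output speed × R = 336 × 18.286 = 6144 RPM.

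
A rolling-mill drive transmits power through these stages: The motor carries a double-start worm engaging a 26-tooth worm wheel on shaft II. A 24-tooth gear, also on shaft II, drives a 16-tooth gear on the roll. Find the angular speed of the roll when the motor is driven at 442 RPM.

the motor → shaft II (worm, 26/2): 442 ÷ 13 = 34 RPM
shaft II → the roll (gear mesh, 16/24): 34 ÷ 0.66667 = 51 RPM

51 RPM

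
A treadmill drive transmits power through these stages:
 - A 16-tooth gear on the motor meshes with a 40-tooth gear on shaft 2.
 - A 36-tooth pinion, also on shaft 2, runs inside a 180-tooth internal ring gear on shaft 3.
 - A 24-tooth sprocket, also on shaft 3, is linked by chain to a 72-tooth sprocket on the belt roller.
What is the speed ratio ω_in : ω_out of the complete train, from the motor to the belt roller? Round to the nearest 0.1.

37.5

Each stage contributes driven/driver: gear mesh 40/16 = 2.5, internal gear 180/36 = 5, chain 72/24 = 3.
Overall: 2.5 × 5 × 3 = 37.5.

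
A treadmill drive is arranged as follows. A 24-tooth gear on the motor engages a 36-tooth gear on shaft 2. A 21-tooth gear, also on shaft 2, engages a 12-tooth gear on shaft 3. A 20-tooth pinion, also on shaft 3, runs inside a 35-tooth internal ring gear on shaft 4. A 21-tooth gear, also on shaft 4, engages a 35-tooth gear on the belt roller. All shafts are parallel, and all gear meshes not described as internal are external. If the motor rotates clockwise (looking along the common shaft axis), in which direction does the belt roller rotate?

the motor → shaft 2: external mesh, 1 reversal → CCW.
shaft 2 → shaft 3: external mesh, 1 reversal → CW.
shaft 3 → shaft 4: internal mesh, same direction → CW.
shaft 4 → the belt roller: external mesh, 1 reversal → CCW.
3 reversals in total — an odd number — so the belt roller turns opposite to the motor.

counterclockwise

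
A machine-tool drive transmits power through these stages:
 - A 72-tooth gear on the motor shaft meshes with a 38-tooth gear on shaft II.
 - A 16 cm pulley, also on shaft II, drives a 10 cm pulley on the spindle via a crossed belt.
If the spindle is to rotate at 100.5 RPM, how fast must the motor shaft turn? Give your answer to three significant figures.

Overall ratio R = 0.52778 × 0.625 = 0.32986.
Required input speed = output speed × R = 100.5 × 0.32986 = 33.151 RPM.

33.2 RPM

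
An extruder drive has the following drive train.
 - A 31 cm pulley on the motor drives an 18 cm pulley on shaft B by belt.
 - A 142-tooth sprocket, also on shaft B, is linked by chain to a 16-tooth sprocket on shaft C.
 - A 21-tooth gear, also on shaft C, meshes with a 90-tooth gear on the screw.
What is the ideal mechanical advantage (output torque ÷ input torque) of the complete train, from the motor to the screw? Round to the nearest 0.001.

Each stage contributes driven/driver: belt 18/31 = 0.58065, chain 16/142 = 0.11268, gear mesh 90/21 = 4.2857.
Overall: 0.58065 × 0.11268 × 4.2857 = 0.28039.

0.280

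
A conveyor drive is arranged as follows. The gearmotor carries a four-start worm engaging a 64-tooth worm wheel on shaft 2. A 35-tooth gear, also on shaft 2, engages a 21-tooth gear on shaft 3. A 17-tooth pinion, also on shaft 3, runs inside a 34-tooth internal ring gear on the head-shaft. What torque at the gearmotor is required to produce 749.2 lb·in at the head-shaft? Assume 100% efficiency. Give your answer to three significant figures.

39.0 lb·in

Overall ratio R = 16 × 0.6 × 2 = 19.2.
Input torque = output torque / R = 749.2 / 19.2 = 39.021 lb·in.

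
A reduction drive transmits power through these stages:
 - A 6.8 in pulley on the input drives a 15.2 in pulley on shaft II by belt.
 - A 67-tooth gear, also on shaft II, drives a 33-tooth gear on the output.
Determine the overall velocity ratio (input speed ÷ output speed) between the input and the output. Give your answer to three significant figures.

1.10

Each stage contributes driven/driver: belt 15.2/6.8 = 2.2353, gear mesh 33/67 = 0.49254.
Overall: 2.2353 × 0.49254 = 1.101.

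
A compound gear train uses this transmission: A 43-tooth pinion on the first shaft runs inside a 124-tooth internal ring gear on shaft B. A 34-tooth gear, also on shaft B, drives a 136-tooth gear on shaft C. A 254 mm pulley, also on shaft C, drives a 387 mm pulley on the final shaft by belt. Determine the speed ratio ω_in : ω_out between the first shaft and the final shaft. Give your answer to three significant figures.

Each stage contributes driven/driver: internal gear 124/43 = 2.8837, gear mesh 136/34 = 4, belt 387/254 = 1.5236.
Overall: 2.8837 × 4 × 1.5236 = 17.575.

17.6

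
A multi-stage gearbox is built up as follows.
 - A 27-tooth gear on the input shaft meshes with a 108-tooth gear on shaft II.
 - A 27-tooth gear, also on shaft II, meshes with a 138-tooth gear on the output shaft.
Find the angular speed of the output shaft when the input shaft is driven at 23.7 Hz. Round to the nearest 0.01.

1.16 Hz

Gear mesh: ratio = 108/27 = 4, so shaft II turns at 23.7 / 4 = 5.925 Hz.
Gear mesh: ratio = 138/27 = 5.1111, so the output shaft turns at 5.925 / 5.1111 = 1.1592 Hz.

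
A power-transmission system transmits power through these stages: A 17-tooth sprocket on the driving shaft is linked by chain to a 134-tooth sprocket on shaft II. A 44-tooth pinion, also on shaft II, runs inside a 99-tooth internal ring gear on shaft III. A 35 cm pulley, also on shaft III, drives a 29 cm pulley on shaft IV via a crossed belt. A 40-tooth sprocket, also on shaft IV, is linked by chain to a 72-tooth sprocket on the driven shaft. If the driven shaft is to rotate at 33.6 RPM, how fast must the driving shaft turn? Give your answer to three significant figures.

Overall ratio R = 7.8824 × 2.25 × 0.82857 × 1.8 = 26.451.
Required input speed = output speed × R = 33.6 × 26.451 = 888.75 RPM.

889 RPM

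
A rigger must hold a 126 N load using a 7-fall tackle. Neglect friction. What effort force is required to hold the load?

Block-and-tackle MA = number of supporting rope parts = 7.
Effort = load / MA = 126 / 7 = 18 N.

18 N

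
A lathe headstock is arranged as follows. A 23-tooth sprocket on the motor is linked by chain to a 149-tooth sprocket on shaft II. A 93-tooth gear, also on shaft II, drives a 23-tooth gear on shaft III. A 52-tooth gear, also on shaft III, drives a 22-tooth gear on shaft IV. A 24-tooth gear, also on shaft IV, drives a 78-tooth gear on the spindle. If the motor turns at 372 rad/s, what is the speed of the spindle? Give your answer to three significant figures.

169 rad/s

Chain: ratio = 149/23 = 6.4783, so shaft II turns at 372 / 6.4783 = 57.423 rad/s.
Gear mesh: ratio = 23/93 = 0.24731, so shaft III turns at 57.423 / 0.24731 = 232.19 rad/s.
Gear mesh: ratio = 22/52 = 0.42308, so shaft IV turns at 232.19 / 0.42308 = 548.81 rad/s.
Gear mesh: ratio = 78/24 = 3.25, so the spindle turns at 548.81 / 3.25 = 168.86 rad/s.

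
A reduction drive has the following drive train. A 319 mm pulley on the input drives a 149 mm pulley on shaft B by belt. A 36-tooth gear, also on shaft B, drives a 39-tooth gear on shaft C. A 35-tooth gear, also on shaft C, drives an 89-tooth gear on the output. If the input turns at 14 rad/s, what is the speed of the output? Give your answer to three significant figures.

10.9 rad/s

belt 149/319 = 0.46708 → 14/0.46708 = 29.973 rad/s
gear mesh 39/36 = 1.0833 → 29.973/1.0833 = 27.668 rad/s
gear mesh 89/35 = 2.5429 → 27.668/2.5429 = 10.88 rad/s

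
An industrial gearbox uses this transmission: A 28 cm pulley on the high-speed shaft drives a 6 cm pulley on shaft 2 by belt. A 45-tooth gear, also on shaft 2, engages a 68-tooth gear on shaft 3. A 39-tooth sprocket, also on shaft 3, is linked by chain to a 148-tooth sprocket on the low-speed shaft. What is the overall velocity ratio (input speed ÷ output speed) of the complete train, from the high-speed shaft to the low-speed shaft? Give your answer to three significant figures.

Each stage contributes driven/driver: belt 6/28 = 0.21429, gear mesh 68/45 = 1.5111, chain 148/39 = 3.7949.
Overall: 0.21429 × 1.5111 × 3.7949 = 1.2288.

1.23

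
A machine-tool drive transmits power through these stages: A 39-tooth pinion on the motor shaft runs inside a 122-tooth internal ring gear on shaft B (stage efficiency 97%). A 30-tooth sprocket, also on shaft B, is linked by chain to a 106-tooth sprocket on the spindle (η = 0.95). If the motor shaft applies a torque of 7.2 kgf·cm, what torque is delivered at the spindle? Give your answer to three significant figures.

Internal gear: ratio = 122/39 = 3.1282; torque at shaft B = 7.2 × 3.1282 × 0.97 = 21.847 kgf·cm.
Chain: ratio = 106/30 = 3.5333; torque at the spindle = 21.847 × 3.5333 × 0.95 = 73.334 kgf·cm.

73.3 kgf·cm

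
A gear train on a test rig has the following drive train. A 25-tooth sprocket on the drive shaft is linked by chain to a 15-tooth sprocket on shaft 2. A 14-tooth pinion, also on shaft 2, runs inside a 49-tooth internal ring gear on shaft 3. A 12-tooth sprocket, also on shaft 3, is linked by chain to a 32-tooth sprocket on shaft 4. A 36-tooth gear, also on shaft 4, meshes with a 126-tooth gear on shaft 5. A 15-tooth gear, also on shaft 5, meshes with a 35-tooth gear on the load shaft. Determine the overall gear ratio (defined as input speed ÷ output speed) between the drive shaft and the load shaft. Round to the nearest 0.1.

45.7

Each stage contributes driven/driver: chain 15/25 = 0.6, internal gear 49/14 = 3.5, chain 32/12 = 2.6667, gear mesh 126/36 = 3.5, gear mesh 35/15 = 2.3333.
Overall: 0.6 × 3.5 × 2.6667 × 3.5 × 2.3333 = 45.733.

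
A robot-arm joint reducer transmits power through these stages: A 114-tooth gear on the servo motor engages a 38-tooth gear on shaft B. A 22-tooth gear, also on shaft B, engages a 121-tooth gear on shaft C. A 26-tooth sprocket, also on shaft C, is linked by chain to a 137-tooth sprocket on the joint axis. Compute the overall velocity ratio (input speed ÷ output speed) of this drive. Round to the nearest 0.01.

Each stage contributes driven/driver: gear mesh 38/114 = 0.33333, gear mesh 121/22 = 5.5, chain 137/26 = 5.2692.
Overall: 0.33333 × 5.5 × 5.2692 = 9.6603.

9.66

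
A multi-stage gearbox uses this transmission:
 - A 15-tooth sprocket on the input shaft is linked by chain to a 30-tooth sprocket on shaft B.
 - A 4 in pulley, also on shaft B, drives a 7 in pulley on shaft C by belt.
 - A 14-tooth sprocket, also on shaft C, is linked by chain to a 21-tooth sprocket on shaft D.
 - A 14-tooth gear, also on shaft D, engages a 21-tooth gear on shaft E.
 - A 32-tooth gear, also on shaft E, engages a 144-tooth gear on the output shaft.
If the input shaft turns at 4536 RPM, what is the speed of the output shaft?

128 RPM

chain 30/15 = 2 → 4536/2 = 2268 RPM
belt 7/4 = 1.75 → 2268/1.75 = 1296 RPM
chain 21/14 = 1.5 → 1296/1.5 = 864 RPM
gear mesh 21/14 = 1.5 → 864/1.5 = 576 RPM
gear mesh 144/32 = 4.5 → 576/4.5 = 128 RPM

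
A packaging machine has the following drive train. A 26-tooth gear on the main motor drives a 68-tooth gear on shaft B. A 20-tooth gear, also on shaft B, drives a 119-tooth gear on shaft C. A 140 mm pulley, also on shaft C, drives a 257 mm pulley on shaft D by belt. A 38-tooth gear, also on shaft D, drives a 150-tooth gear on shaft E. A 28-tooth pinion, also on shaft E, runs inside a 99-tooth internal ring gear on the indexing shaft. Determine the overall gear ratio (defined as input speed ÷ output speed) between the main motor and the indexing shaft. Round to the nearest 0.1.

Each stage contributes driven/driver: gear mesh 68/26 = 2.6154, gear mesh 119/20 = 5.95, belt 257/140 = 1.8357, gear mesh 150/38 = 3.9474, internal gear 99/28 = 3.5357.
Overall: 2.6154 × 5.95 × 1.8357 × 3.9474 × 3.5357 = 398.7.

398.7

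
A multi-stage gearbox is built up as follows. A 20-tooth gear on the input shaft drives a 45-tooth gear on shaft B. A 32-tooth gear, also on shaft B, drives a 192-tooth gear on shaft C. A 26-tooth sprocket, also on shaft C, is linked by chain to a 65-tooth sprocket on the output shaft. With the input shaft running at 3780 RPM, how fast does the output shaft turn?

gear mesh 45/20 = 2.25 → 3780/2.25 = 1680 RPM
gear mesh 192/32 = 6 → 1680/6 = 280 RPM
chain 65/26 = 2.5 → 280/2.5 = 112 RPM

112 RPM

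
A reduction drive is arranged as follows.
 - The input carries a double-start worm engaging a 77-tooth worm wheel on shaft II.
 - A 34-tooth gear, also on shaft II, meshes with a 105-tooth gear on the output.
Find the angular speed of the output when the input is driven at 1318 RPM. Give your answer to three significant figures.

worm 77/2 = 38.5 → 1318/38.5 = 34.234 RPM
gear mesh 105/34 = 3.0882 → 34.234/3.0882 = 11.085 RPM

11.1 RPM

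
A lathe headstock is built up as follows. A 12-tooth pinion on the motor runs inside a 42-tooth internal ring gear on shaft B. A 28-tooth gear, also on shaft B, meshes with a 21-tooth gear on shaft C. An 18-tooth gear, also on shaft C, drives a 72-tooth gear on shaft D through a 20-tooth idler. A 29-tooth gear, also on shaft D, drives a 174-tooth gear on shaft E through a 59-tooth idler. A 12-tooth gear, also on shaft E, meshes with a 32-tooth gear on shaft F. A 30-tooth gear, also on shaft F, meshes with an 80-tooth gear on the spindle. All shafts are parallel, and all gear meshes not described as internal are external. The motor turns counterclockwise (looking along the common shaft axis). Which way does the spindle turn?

the motor → shaft B: internal mesh, same direction → CCW.
shaft B → shaft C: external mesh, 1 reversal → CW.
shaft C → shaft D: driver → idler → driven is 2 external meshes, 2 reversals → CW.
shaft D → shaft E: driver → idler → driven is 2 external meshes, 2 reversals → CW.
shaft E → shaft F: external mesh, 1 reversal → CCW.
shaft F → the spindle: external mesh, 1 reversal → CW.
7 reversals in total — an odd number — so the spindle turns opposite to the motor.

clockwise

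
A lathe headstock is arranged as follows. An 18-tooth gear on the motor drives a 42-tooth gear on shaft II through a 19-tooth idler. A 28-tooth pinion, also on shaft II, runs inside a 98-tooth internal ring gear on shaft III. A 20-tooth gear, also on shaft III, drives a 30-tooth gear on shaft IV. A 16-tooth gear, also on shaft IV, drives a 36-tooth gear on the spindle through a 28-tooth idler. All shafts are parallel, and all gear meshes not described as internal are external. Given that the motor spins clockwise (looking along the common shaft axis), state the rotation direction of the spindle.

counterclockwise

the motor → shaft II: driver → idler → driven is 2 external meshes, 2 reversals → CW.
shaft II → shaft III: internal mesh, same direction → CW.
shaft III → shaft IV: external mesh, 1 reversal → CCW.
shaft IV → the spindle: driver → idler → driven is 2 external meshes, 2 reversals → CCW.
5 reversals in total — an odd number — so the spindle turns opposite to the motor.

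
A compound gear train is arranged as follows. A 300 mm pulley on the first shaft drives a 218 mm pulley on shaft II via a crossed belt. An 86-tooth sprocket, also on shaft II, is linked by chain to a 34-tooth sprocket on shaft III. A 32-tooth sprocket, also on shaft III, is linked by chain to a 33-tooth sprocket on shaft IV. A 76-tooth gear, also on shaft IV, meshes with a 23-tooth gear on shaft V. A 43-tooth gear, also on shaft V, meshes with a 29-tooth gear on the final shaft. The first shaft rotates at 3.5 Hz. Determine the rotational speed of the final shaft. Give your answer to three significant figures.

Belt: ratio = 218/300 = 0.72667, so shaft II turns at 3.5 / 0.72667 = 4.8165 Hz.
Chain: ratio = 34/86 = 0.39535, so shaft III turns at 4.8165 / 0.39535 = 12.183 Hz.
Chain: ratio = 33/32 = 1.0312, so shaft IV turns at 12.183 / 1.0312 = 11.814 Hz.
Gear mesh: ratio = 23/76 = 0.30263, so shaft V turns at 11.814 / 0.30263 = 39.037 Hz.
Gear mesh: ratio = 29/43 = 0.67442, so the final shaft turns at 39.037 / 0.67442 = 57.882 Hz.

57.9 Hz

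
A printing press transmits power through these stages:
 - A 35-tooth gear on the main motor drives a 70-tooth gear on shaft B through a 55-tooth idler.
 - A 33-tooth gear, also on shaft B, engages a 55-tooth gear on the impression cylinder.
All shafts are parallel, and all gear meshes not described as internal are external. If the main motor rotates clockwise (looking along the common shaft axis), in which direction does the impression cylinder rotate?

counterclockwise

the main motor → shaft B: driver → idler → driven is 2 external meshes, 2 reversals → CW.
shaft B → the impression cylinder: external mesh, 1 reversal → CCW.
3 reversals in total — an odd number — so the impression cylinder turns opposite to the main motor.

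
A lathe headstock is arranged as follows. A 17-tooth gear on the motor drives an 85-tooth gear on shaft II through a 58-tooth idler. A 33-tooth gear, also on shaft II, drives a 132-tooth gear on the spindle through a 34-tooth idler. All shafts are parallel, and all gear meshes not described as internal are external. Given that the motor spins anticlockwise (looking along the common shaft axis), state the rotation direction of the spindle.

the motor → shaft II: driver → idler → driven is 2 external meshes, 2 reversals → CCW.
shaft II → the spindle: driver → idler → driven is 2 external meshes, 2 reversals → CCW.
4 reversals in total — an even number — so the spindle turns the same way as the motor.

anticlockwise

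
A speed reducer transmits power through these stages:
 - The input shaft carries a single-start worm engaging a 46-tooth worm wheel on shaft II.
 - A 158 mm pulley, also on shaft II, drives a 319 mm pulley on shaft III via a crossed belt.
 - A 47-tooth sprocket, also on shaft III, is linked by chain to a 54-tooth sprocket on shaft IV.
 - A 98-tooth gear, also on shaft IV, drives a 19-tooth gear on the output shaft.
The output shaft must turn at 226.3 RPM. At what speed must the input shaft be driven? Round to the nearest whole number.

4682 RPM

Overall ratio R = 46 × 2.019 × 1.1489 × 0.19388 = 20.688.
Required input speed = output speed × R = 226.3 × 20.688 = 4681.7 RPM.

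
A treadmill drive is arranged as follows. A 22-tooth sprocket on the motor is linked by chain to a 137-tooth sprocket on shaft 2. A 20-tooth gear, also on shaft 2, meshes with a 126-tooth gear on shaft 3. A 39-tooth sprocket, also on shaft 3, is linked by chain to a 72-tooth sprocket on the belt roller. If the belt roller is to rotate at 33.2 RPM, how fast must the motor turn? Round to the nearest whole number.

Overall ratio R = 6.2273 × 6.3 × 1.8462 = 72.428.
Required input speed = output speed × R = 33.2 × 72.428 = 2404.6 RPM.

2405 RPM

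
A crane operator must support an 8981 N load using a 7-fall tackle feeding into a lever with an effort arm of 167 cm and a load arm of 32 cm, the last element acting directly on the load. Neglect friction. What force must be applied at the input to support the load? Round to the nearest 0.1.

245.8 N

Block-and-tackle MA = number of supporting rope parts = 7.
Lever MA = effort arm / load arm = 167/32 = 5.2188.
Combined ideal MA = 7 × 5.2188 = 36.531.
Effort = load / MA = 8981 / 36.531 = 245.84 N.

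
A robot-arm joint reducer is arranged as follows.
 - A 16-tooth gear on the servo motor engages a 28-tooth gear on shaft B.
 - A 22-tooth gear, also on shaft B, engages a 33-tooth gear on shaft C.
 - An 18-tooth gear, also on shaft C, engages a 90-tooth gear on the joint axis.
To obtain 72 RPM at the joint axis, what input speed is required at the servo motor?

Overall ratio R = 1.75 × 1.5 × 5 = 13.125.
Required input speed = output speed × R = 72 × 13.125 = 945 RPM.

945 RPM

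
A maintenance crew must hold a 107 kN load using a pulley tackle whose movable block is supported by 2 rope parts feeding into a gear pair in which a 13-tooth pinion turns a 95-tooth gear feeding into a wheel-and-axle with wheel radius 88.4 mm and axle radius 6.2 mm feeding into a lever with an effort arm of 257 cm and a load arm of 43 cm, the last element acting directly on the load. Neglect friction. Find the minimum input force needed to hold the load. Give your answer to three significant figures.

0.0859 kN

Block-and-tackle MA = number of supporting rope parts = 2.
Gear pair MA = 95/13 = 7.3077.
Wheel-and-axle MA = R/r = 88.4/6.2 = 14.258.
Lever MA = effort arm / load arm = 257/43 = 5.9767.
Combined ideal MA = 2 × 7.3077 × 14.258 × 5.9767 = 1245.5.
Effort = load / MA = 107 / 1245.5 = 0.085911 kN.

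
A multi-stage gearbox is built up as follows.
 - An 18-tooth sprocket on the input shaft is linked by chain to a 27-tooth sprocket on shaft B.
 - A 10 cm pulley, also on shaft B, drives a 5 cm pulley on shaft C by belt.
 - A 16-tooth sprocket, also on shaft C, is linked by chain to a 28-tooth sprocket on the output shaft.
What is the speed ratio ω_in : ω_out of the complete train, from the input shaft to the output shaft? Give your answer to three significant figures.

Each stage contributes driven/driver: chain 27/18 = 1.5, belt 5/10 = 0.5, chain 28/16 = 1.75.
Overall: 1.5 × 0.5 × 1.75 = 1.3125.

1.31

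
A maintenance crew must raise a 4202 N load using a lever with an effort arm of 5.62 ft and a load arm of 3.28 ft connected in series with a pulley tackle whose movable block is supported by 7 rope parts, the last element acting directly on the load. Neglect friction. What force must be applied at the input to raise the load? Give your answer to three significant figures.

350 N

Lever MA = effort arm / load arm = 5.62/3.28 = 1.7134.
Block-and-tackle MA = number of supporting rope parts = 7.
Combined ideal MA = 1.7134 × 7 = 11.994.
Effort = load / MA = 4202 / 11.994 = 350.34 N.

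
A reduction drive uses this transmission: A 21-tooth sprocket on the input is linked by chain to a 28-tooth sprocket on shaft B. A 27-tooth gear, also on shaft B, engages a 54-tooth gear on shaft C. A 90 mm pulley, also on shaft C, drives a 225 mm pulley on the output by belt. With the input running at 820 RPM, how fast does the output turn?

the input → shaft B (chain, 28/21): 820 ÷ 1.3333 = 615 RPM
shaft B → shaft C (gear mesh, 54/27): 615 ÷ 2 = 307.5 RPM
shaft C → the output (belt, 225/90): 307.5 ÷ 2.5 = 123 RPM

123 RPM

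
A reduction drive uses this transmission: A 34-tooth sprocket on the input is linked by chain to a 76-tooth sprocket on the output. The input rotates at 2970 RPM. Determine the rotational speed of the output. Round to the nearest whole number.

1329 RPM

chain 76/34 = 2.2353 → 2970/2.2353 = 1328.7 RPM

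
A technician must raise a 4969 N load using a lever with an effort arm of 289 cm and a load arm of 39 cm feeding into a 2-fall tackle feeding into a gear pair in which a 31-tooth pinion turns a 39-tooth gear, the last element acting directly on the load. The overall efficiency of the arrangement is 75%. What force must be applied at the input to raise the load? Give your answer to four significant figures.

355.3 N

Lever MA = effort arm / load arm = 289/39 = 7.4103.
Block-and-tackle MA = number of supporting rope parts = 2.
Gear pair MA = 39/31 = 1.2581.
Combined ideal MA = 7.4103 × 2 × 1.2581 = 18.645.
Actual MA = 18.645 × 0.75 = 13.984.
Effort = load / actual MA = 4969 / 13.984 = 355.34 N.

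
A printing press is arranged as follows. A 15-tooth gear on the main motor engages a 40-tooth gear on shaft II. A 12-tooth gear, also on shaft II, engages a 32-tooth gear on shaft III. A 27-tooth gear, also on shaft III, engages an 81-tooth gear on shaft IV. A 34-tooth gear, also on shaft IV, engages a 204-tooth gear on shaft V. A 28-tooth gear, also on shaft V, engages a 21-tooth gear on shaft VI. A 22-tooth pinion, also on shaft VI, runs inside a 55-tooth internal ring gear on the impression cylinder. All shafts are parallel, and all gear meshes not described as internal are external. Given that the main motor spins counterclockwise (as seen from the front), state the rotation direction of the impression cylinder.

the main motor → shaft II: external mesh, 1 reversal → CW.
shaft II → shaft III: external mesh, 1 reversal → CCW.
shaft III → shaft IV: external mesh, 1 reversal → CW.
shaft IV → shaft V: external mesh, 1 reversal → CCW.
shaft V → shaft VI: external mesh, 1 reversal → CW.
shaft VI → the impression cylinder: internal mesh, same direction → CW.
5 reversals in total — an odd number — so the impression cylinder turns opposite to the main motor.

clockwise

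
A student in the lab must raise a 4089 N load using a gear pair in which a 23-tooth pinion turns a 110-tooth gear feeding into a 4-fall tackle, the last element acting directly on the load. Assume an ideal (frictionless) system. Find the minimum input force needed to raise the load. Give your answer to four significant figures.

Gear pair MA = 110/23 = 4.7826.
Block-and-tackle MA = number of supporting rope parts = 4.
Combined ideal MA = 4.7826 × 4 = 19.13.
Effort = load / MA = 4089 / 19.13 = 213.74 N.

213.7 N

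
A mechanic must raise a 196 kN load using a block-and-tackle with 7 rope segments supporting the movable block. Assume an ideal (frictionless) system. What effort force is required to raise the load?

Block-and-tackle MA = number of supporting rope parts = 7.
Effort = load / MA = 196 / 7 = 28 kN.

28 kN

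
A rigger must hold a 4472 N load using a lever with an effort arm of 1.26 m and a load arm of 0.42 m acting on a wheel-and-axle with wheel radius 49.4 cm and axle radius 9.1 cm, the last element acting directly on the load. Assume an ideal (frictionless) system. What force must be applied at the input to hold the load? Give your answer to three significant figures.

Lever MA = effort arm / load arm = 1.26/0.42 = 3.
Wheel-and-axle MA = R/r = 49.4/9.1 = 5.4286.
Combined ideal MA = 3 × 5.4286 = 16.286.
Effort = load / MA = 4472 / 16.286 = 274.6 N.

275 N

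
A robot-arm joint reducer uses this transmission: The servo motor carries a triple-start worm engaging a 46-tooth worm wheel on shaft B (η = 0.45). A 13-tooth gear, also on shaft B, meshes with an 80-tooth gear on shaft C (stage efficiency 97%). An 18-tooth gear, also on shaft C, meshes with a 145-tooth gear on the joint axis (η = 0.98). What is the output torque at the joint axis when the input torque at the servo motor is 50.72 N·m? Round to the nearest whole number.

worm 46/3 = 15.333 → τ = 50.72·15.333·0.45 = 349.97 N·m
gear mesh 80/13 = 6.1538 → τ = 349.97·6.1538·0.97 = 2089 N·m
gear mesh 145/18 = 8.0556 → τ = 2089·8.0556·0.98 = 16492 N·m

16492 N·m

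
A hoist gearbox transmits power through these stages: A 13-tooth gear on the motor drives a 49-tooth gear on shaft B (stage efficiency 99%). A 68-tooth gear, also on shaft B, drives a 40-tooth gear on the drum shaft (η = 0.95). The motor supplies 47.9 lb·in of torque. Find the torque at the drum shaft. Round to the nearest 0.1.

99.9 lb·in

After the gear mesh (49/13): 47.9 × 3.7692 × 0.99 = 178.74 lb·in
After the gear mesh (40/68): 178.74 × 0.58824 × 0.95 = 99.885 lb·in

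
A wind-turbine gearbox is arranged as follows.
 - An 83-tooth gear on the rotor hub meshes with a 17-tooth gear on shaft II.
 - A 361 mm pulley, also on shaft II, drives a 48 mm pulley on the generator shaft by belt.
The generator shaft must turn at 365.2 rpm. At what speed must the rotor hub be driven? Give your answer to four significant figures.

9.946 rpm

Overall ratio R = 0.20482 × 0.13296 = 0.027234.
Required input speed = output speed × R = 365.2 × 0.027234 = 9.9457 rpm.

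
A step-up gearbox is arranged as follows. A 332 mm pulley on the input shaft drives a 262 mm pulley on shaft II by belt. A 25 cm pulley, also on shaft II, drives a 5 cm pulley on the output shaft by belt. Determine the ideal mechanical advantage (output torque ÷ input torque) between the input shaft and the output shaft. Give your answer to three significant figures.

0.158

Each stage contributes driven/driver: belt 262/332 = 0.78916, belt 5/25 = 0.2.
Overall: 0.78916 × 0.2 = 0.15783.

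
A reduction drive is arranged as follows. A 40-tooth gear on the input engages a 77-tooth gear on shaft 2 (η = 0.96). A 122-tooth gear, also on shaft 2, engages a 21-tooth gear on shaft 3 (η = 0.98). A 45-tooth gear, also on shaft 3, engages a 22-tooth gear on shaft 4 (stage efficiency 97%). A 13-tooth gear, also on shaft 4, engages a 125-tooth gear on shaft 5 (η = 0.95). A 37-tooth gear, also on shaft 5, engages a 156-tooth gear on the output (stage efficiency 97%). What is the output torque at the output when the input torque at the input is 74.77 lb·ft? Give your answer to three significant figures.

After the gear mesh (77/40): 74.77 × 1.925 × 0.96 = 138.17 lb·ft
After the gear mesh (21/122): 138.17 × 0.17213 × 0.98 = 23.309 lb·ft
After the gear mesh (22/45): 23.309 × 0.48889 × 0.97 = 11.053 lb·ft
After the gear mesh (125/13): 11.053 × 9.6154 × 0.95 = 100.97 lb·ft
After the gear mesh (156/37): 100.97 × 4.2162 × 0.97 = 412.93 lb·ft

413 lb·ft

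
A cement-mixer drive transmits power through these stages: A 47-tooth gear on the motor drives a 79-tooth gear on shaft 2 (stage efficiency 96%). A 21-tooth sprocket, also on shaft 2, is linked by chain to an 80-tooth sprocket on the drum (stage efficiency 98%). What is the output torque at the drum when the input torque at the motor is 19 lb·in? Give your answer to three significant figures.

114 lb·in

After the gear mesh (79/47): 19 × 1.6809 × 0.96 = 30.659 lb·in
After the chain (80/21): 30.659 × 3.8095 × 0.98 = 114.46 lb·in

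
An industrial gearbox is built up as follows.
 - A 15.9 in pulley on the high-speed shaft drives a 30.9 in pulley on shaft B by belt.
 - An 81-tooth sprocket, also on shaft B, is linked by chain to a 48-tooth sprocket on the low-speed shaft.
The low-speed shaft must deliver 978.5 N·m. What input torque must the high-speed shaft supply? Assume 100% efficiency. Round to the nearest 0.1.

849.7 N·m

Overall ratio R = 1.9434 × 0.59259 = 1.1516.
Input torque = output torque / R = 978.5 / 1.1516 = 849.66 N·m.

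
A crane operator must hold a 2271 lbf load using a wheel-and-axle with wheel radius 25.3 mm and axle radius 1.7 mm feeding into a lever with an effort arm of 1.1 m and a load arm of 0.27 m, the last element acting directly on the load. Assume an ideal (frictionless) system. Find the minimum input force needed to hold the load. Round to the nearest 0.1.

37.5 lbf

Wheel-and-axle MA = R/r = 25.3/1.7 = 14.882.
Lever MA = effort arm / load arm = 1.1/0.27 = 4.0741.
Combined ideal MA = 14.882 × 4.0741 = 60.632.
Effort = load / MA = 2271 / 60.632 = 37.456 lbf.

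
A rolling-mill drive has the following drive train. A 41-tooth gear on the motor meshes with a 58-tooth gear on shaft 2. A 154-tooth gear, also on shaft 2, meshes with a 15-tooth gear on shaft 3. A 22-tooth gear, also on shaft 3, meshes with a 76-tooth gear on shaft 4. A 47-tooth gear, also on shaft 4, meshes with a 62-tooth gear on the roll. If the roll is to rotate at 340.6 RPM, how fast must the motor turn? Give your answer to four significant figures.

Overall ratio R = 1.4146 × 0.097403 × 3.4545 × 1.3191 = 0.62791.
Required input speed = output speed × R = 340.6 × 0.62791 = 213.87 RPM.

213.9 RPM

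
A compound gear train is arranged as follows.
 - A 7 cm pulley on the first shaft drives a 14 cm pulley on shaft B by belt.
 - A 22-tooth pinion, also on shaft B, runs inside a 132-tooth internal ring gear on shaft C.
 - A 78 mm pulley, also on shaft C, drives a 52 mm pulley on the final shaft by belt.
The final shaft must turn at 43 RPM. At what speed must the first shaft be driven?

344 RPM

Overall ratio R = 2 × 6 × 0.66667 = 8.
Required input speed = output speed × R = 43 × 8 = 344 RPM.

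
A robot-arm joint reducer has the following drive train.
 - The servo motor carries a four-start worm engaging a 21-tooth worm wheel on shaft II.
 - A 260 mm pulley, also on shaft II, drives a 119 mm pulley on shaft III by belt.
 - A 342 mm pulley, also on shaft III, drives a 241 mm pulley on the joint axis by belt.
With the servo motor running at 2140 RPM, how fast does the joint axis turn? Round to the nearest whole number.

the servo motor → shaft II (worm, 21/4): 2140 ÷ 5.25 = 407.62 RPM
shaft II → shaft III (belt, 119/260): 407.62 ÷ 0.45769 = 890.6 RPM
shaft III → the joint axis (belt, 241/342): 890.6 ÷ 0.70468 = 1263.8 RPM

1264 RPM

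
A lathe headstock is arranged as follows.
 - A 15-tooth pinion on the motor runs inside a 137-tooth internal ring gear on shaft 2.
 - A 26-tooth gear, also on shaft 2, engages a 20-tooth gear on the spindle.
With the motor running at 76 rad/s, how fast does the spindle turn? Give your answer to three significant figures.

the motor → shaft 2 (internal gear, 137/15): 76 ÷ 9.1333 = 8.3212 rad/s
shaft 2 → the spindle (gear mesh, 20/26): 8.3212 ÷ 0.76923 = 10.818 rad/s

10.8 rad/s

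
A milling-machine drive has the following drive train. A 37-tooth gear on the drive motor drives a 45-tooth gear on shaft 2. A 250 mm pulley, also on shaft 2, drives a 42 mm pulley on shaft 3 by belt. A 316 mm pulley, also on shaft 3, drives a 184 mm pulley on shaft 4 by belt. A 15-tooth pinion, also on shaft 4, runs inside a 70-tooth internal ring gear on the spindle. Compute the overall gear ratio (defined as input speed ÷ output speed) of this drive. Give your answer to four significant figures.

Each stage contributes driven/driver: gear mesh 45/37 = 1.2162, belt 42/250 = 0.168, belt 184/316 = 0.58228, internal gear 70/15 = 4.6667.
Overall: 1.2162 × 0.168 × 0.58228 × 4.6667 = 0.55521.

0.5552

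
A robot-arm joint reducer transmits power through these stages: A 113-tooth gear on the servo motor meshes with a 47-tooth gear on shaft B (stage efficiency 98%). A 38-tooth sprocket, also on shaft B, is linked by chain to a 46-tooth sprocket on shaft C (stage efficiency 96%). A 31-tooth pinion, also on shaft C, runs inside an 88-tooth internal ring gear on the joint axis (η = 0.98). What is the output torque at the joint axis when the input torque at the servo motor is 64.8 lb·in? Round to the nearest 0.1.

85.4 lb·in

Gear mesh: ratio = 47/113 = 0.41593; torque at shaft B = 64.8 × 0.41593 × 0.98 = 26.413 lb·in.
Chain: ratio = 46/38 = 1.2105; torque at shaft C = 26.413 × 1.2105 × 0.96 = 30.695 lb·in.
Internal gear: ratio = 88/31 = 2.8387; torque at the joint axis = 30.695 × 2.8387 × 0.98 = 85.391 lb·in.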